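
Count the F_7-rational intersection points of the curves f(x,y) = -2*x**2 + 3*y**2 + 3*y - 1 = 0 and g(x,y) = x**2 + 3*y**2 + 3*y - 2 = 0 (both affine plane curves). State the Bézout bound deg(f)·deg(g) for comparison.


Common zeros: ∅; count = 0; Bézout bound = 4.

deg(f) = 2, deg(g) = 2, so Bézout bound = 4.
Scan x ∈ F_7. For each x, list the y ∈ F_7 with f(x, y) ≡ 0 and those with g(x, y) ≡ 0 (mod 7); the common zeros in that column are the intersection.
  x = 0: f ≡ 0 at y ∈ {3}; g ≡ 0 at y ∈ ∅; common: ∅.
  x = 1: f ≡ 0 at y ∈ ∅; g ≡ 0 at y ∈ {3}; common: ∅.
  x = 2: f ≡ 0 at y ∈ ∅; g ≡ 0 at y ∈ ∅; common: ∅.
  x = 3: f ≡ 0 at y ∈ ∅; g ≡ 0 at y ∈ {0, 6}; common: ∅.
  x = 4: f ≡ 0 at y ∈ ∅; g ≡ 0 at y ∈ {0, 6}; common: ∅.
  x = 5: f ≡ 0 at y ∈ ∅; g ≡ 0 at y ∈ ∅; common: ∅.
  x = 6: f ≡ 0 at y ∈ ∅; g ≡ 0 at y ∈ {3}; common: ∅.
Collecting: common zeros = ∅, so the count is 0.
Comparison with the Bézout bound: 0 ≤ 4 = deg(f)·deg(g), as expected for curves with no common component (the affine F_7-count falls short of the bound because intersections may lie at infinity, over extension fields, or carry multiplicity).


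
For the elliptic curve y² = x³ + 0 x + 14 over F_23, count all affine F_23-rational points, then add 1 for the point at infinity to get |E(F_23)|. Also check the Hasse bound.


Affine points = {(3, 8), (3, 15), (4, 3), (4, 20), (5, 1), (5, 22), (6, 0), (7, 9), (7, 14), (10, 5), (10, 18), (13, 7), (13, 16), (15, 10), (15, 13), (16, 4), (16, 19), (18, 2), (18, 21), (21, 11), (21, 12), (22, 6), (22, 17)}; affine count = 23; |E(F_23)| = 24.

Discriminant check: Δ ∝ 4a³ + 27b² = 4·0³ + 27·14² = 4·0 + 27·196 ≡ 2 (mod 23). Nonzero ⇒ E is nonsingular.
For each x ∈ F_23, compute rhs = x³ + 0·x + 14 mod 23, then count y ∈ F_23 with y² ≡ rhs.
  x = 0: rhs = 14, matching y values: none (0 points).
  x = 1: rhs = 15, matching y values: none (0 points).
  x = 2: rhs = 22, matching y values: none (0 points).
  x = 3: rhs = 18, matching y values: 8, 15 (2 points).
  x = 4: rhs = 9, matching y values: 3, 20 (2 points).
  x = 5: rhs = 1, matching y values: 1, 22 (2 points).
  x = 6: rhs = 0, matching y values: 0 (1 points).
  x = 7: rhs = 12, matching y values: 9, 14 (2 points).
  x = 8: rhs = 20, matching y values: none (0 points).
  x = 9: rhs = 7, matching y values: none (0 points).
  x = 10: rhs = 2, matching y values: 5, 18 (2 points).
  x = 11: rhs = 11, matching y values: none (0 points).
  x = 12: rhs = 17, matching y values: none (0 points).
  x = 13: rhs = 3, matching y values: 7, 16 (2 points).
  x = 14: rhs = 21, matching y values: none (0 points).
  x = 15: rhs = 8, matching y values: 10, 13 (2 points).
  x = 16: rhs = 16, matching y values: 4, 19 (2 points).
  x = 17: rhs = 5, matching y values: none (0 points).
  x = 18: rhs = 4, matching y values: 2, 21 (2 points).
  x = 19: rhs = 19, matching y values: none (0 points).
  x = 20: rhs = 10, matching y values: none (0 points).
  x = 21: rhs = 6, matching y values: 11, 12 (2 points).
  x = 22: rhs = 13, matching y values: 6, 17 (2 points).
Total affine count: 23.
Full point count |E(F_23)| = 23 + 1 = 24.
Hasse bound: |24 − (23+1)| = |0| = 0 ≤ 2√23 ≈ 9.5917 ✓.


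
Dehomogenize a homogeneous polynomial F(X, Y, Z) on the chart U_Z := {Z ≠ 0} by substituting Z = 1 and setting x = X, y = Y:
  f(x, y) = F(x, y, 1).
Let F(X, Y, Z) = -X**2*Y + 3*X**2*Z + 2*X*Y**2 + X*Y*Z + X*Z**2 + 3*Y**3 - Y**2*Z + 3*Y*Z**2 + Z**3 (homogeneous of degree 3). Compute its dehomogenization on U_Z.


f(x, y) = -x**2*y + 3*x**2 + 2*x*y**2 + x*y + x + 3*y**3 - y**2 + 3*y + 1

On U_Z we set Z = 1. Each monomial c·X^i·Y^j·Z^k in F becomes c·x^i·y^j·1^k = c·x^i·y^j.
Substituting Z = 1: F(X, Y, 1) = -x**2*y + 3*x**2 + 2*x*y**2 + x*y + x + 3*y**3 - y**2 + 3*y + 1.
Note: deg(f) ≤ deg(F) = 3; strict inequality happens when F is divisible by Z (lost terms).


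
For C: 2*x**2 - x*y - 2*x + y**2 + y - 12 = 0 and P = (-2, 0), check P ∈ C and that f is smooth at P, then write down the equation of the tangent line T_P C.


Tangent line at P: -10*x + 3*y - 20 = 0.

Step 1: f(-2, 0) = 0, so P lies on C.
Step 2: partial derivatives
  f_x(x, y) = 4*x - y - 2, f_y(x, y) = -x + 2*y + 1.
  f_x(P) = -10, f_y(P) = 3 (gradient nonzero, so P is smooth).
Step 3: tangent line at P: -10·(x − -2) + 3·(y − 0) = 0.
Expanding: -10*x + 3*y - 20 = 0.


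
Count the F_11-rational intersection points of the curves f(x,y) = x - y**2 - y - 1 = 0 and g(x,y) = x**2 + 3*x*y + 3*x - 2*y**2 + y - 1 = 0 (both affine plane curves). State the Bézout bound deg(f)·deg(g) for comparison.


Common zeros: {(3, 9)}; count = 1; Bézout bound = 4.

deg(f) = 2, deg(g) = 2, so Bézout bound = 4.
Scan x ∈ F_11. For each x, list the y ∈ F_11 with f(x, y) ≡ 0 and those with g(x, y) ≡ 0 (mod 11); the common zeros in that column are the intersection.
  x = 0: f ≡ 0 at y ∈ ∅; g ≡ 0 at y ∈ {8, 9}; common: ∅.
  x = 1: f ≡ 0 at y ∈ {0, 10}; g ≡ 0 at y ∈ ∅; common: ∅.
  x = 2: f ≡ 0 at y ∈ {3, 7}; g ≡ 0 at y ∈ {10}; common: ∅.
  x = 3: f ≡ 0 at y ∈ {1, 9}; g ≡ 0 at y ∈ {7, 9}; common: {9}.
  x = 4: f ≡ 0 at y ∈ ∅; g ≡ 0 at y ∈ {6}; common: ∅.
  x = 5: f ≡ 0 at y ∈ ∅; g ≡ 0 at y ∈ ∅; common: ∅.
  x = 6: f ≡ 0 at y ∈ ∅; g ≡ 0 at y ∈ {7, 8}; common: ∅.
  x = 7: f ≡ 0 at y ∈ {2, 8}; g ≡ 0 at y ∈ ∅; common: ∅.
  x = 8: f ≡ 0 at y ∈ ∅; g ≡ 0 at y ∈ {1, 6}; common: ∅.
  x = 9: f ≡ 0 at y ∈ {5}; g ≡ 0 at y ∈ {4, 10}; common: ∅.
  x = 10: f ≡ 0 at y ∈ {4, 6}; g ≡ 0 at y ∈ ∅; common: ∅.
Collecting: common zeros = {(3, 9)}, so the count is 1.
Comparison with the Bézout bound: 1 ≤ 4 = deg(f)·deg(g), as expected for curves with no common component (the affine F_11-count falls short of the bound because intersections may lie at infinity, over extension fields, or carry multiplicity).


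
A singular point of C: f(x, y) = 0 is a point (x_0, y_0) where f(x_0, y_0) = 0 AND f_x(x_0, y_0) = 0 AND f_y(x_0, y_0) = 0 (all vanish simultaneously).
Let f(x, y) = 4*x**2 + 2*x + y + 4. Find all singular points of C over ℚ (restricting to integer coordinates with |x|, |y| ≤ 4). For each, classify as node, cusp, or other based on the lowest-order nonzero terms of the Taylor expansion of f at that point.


No singular points in the scanned grid; C is smooth there.

Compute partial derivatives:
  f_x = 8*x + 2.
  f_y = 1.
f_y = 1 is a nonzero constant, so f_y never vanishes: no point (x, y) can satisfy f = f_x = f_y = 0. In particular no (x, y) ∈ {−4, ..., 4}² is singular; the curve is smooth.


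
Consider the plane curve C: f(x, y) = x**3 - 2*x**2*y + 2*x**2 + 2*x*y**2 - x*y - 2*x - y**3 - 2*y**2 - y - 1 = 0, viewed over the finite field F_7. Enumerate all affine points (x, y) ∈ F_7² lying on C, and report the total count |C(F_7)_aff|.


Affine F_7-points: {(0, 3), (1, 0), (2, 5)}; count = 3.

For each of the 49 pairs (x, y) ∈ F_7², evaluate f(x, y) mod 7. Record the zeros.
  x = 0: [0↦6, 1↦2, 2↦2, 3↦0, 4↦4, 5↦1, 6↦6]  zeros at y ∈ {3}
  x = 1: [0↦0, 1↦2, 2↦5, 3↦3, 4↦4, 5↦2, 6↦5]  zeros at y ∈ {0}
  x = 2: [0↦4, 1↦1, 2↦3, 3↦4, 4↦5, 5↦0, 6↦4]  zeros at y ∈ {5}
  x = 3: [0↦3, 1↦5, 2↦2, 3↦2, 4↦6, 5↦1, 6↦2]  zeros at y ∈ ∅
  x = 4: [0↦3, 1↦6, 2↦1, 3↦3, 4↦6, 5↦4, 6↦5]  zeros at y ∈ ∅
  x = 5: [0↦3, 1↦3, 2↦6, 3↦6, 4↦4, 5↦1, 6↦5]  zeros at y ∈ ∅
  x = 6: [0↦2, 1↦2, 2↦2, 3↦3, 4↦6, 5↦5, 6↦1]  zeros at y ∈ ∅
Collecting zeros: affine points = {(0, 3), (1, 0), (2, 5)}.
Total count |C(F_7)_aff| = 3.


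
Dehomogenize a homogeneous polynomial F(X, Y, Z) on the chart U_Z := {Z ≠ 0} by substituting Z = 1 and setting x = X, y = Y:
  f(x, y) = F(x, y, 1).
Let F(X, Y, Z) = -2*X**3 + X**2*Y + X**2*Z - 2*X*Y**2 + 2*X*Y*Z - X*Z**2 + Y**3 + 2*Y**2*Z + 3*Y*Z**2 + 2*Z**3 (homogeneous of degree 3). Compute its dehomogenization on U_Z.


f(x, y) = -2*x**3 + x**2*y + x**2 - 2*x*y**2 + 2*x*y - x + y**3 + 2*y**2 + 3*y + 2

On U_Z we set Z = 1. Each monomial c·X^i·Y^j·Z^k in F becomes c·x^i·y^j·1^k = c·x^i·y^j.
Substituting Z = 1: F(X, Y, 1) = -2*x**3 + x**2*y + x**2 - 2*x*y**2 + 2*x*y - x + y**3 + 2*y**2 + 3*y + 2.
Note: deg(f) ≤ deg(F) = 3; strict inequality happens when F is divisible by Z (lost terms).


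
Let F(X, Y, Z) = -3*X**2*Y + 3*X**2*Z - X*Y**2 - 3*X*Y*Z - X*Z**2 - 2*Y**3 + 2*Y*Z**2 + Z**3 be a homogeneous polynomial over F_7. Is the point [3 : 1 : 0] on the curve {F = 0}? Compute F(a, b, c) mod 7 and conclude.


F(3,1,0) ≡ 3 (mod 7); P is NOT on the curve.

Evaluate F(3, 1, 0) term-by-term (mod 7).
  -3*X**2*Y ↦ -3·9·1·1 = -27
  3*X**2*Z ↦ 3·9·1·0 = 0
  -X*Y**2 ↦ -1·3·1·1 = -3
  -3*X*Y*Z ↦ -3·3·1·0 = 0
  -X*Z**2 ↦ -1·3·1·0 = 0
  -2*Y**3 ↦ -2·1·1·1 = -2
  2*Y*Z**2 ↦ 2·1·1·0 = 0
  Z**3 ↦ 1·1·1·0 = 0
Sum: F(3, 1, 0) = (-27) + (0) + (-3) + (0) + (0) + (-2) + (0) + (0) = -32.
Reducing mod 7: -32 ≡ 3 (mod 7).
Since F(a, b, c) ≡ 3 ≠ 0 (mod 7), P does NOT lie on the curve.


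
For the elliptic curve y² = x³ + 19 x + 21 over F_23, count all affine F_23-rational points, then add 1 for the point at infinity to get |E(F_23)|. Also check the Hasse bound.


Affine points = {(1, 8), (1, 15), (3, 6), (3, 17), (4, 0), (6, 11), (6, 12), (8, 8), (8, 15), (9, 1), (9, 22), (13, 2), (13, 21), (14, 8), (14, 15), (15, 1), (15, 22), (17, 6), (17, 17), (18, 10), (18, 13), (20, 11), (20, 12), (22, 1), (22, 22)}; affine count = 25; |E(F_23)| = 26.

Discriminant check: Δ ∝ 4a³ + 27b² = 4·19³ + 27·21² = 4·6859 + 27·441 ≡ 13 (mod 23). Nonzero ⇒ E is nonsingular.
For each x ∈ F_23, compute rhs = x³ + 19·x + 21 mod 23, then count y ∈ F_23 with y² ≡ rhs.
  x = 0: rhs = 21, matching y values: none (0 points).
  x = 1: rhs = 18, matching y values: 8, 15 (2 points).
  x = 2: rhs = 21, matching y values: none (0 points).
  x = 3: rhs = 13, matching y values: 6, 17 (2 points).
  x = 4: rhs = 0, matching y values: 0 (1 points).
  x = 5: rhs = 11, matching y values: none (0 points).
  x = 6: rhs = 6, matching y values: 11, 12 (2 points).
  x = 7: rhs = 14, matching y values: none (0 points).
  x = 8: rhs = 18, matching y values: 8, 15 (2 points).
  x = 9: rhs = 1, matching y values: 1, 22 (2 points).
  x = 10: rhs = 15, matching y values: none (0 points).
  x = 11: rhs = 20, matching y values: none (0 points).
  x = 12: rhs = 22, matching y values: none (0 points).
  x = 13: rhs = 4, matching y values: 2, 21 (2 points).
  x = 14: rhs = 18, matching y values: 8, 15 (2 points).
  x = 15: rhs = 1, matching y values: 1, 22 (2 points).
  x = 16: rhs = 5, matching y values: none (0 points).
  x = 17: rhs = 13, matching y values: 6, 17 (2 points).
  x = 18: rhs = 8, matching y values: 10, 13 (2 points).
  x = 19: rhs = 19, matching y values: none (0 points).
  x = 20: rhs = 6, matching y values: 11, 12 (2 points).
  x = 21: rhs = 21, matching y values: none (0 points).
  x = 22: rhs = 1, matching y values: 1, 22 (2 points).
Total affine count: 25.
Full point count |E(F_23)| = 25 + 1 = 26.
Hasse bound: |26 − (23+1)| = |2| = 2 ≤ 2√23 ≈ 9.5917 ✓.


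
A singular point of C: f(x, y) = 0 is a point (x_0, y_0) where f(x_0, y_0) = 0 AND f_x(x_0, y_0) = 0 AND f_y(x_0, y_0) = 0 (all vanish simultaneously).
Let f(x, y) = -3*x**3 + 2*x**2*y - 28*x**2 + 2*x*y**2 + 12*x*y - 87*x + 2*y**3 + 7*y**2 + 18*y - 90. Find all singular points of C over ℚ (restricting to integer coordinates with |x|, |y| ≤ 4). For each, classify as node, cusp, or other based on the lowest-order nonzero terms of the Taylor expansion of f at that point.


Singular points: {(-3, 0)}; classification: node.

Compute partial derivatives:
  f_x = -9*x**2 + 4*x*y - 56*x + 2*y**2 + 12*y - 87.
  f_y = 2*x**2 + 4*x*y + 12*x + 6*y**2 + 14*y + 18.
Scan x_0 ∈ {−4, ..., 4}. For each x_0, f_y(x_0, y) is a polynomial in y; find its integer roots y ∈ {−4, ..., 4}, then test f_x and f at those candidates.
  x = -4: f_y(-4, y) = 6*y**2 - 2*y + 2; no integer root y with |y| ≤ 4.
  x = -3: f_y(-3, y) = 6*y**2 + 2*y; vanishes at y ∈ {0}. (-3, 0): f_x = 0, f = 0 — SINGULAR.
  x = -2: f_y(-2, y) = 6*y**2 + 6*y + 2; no integer root y with |y| ≤ 4.
  x = -1: f_y(-1, y) = 6*y**2 + 10*y + 8; no integer root y with |y| ≤ 4.
  x = 0: f_y(0, y) = 6*y**2 + 14*y + 18; no integer root y with |y| ≤ 4.
  x = 1: f_y(1, y) = 6*y**2 + 18*y + 32; no integer root y with |y| ≤ 4.
  x = 2: f_y(2, y) = 6*y**2 + 22*y + 50; no integer root y with |y| ≤ 4.
  x = 3: f_y(3, y) = 6*y**2 + 26*y + 72; no integer root y with |y| ≤ 4.
  x = 4: f_y(4, y) = 6*y**2 + 30*y + 98; no integer root y with |y| ≤ 4.
Only singular point on the grid: (-3, 0).
Classify: substitute x = -3 + u, y = 0 + v and expand: f = -3*u**3 + 2*u**2*v - u**2 + 2*u*v**2 + 2*v**3 + v**2.
No constant or linear terms (consistent with a singular point). Quadratic part: -u**2 + v**2. Cubic part: -3*u**3 + 2*u**2*v + 2*u*v**2 + 2*v**3.
The quadratic part v**2 - u**2 = (v − u)(v + u) splits into two distinct linear factors, so there are two distinct tangent lines y − 0 = ±(x − -3) — this is a node (ordinary double point).
Classification: node.


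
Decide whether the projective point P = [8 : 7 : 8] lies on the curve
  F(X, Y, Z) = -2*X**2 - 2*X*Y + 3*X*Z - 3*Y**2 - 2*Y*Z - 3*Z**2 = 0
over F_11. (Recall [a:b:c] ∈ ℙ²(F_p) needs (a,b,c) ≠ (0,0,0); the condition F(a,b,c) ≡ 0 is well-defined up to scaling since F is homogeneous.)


F(8,7,8) ≡ 7 (mod 11); P is NOT on the curve.

Evaluate F(8, 7, 8) term-by-term (mod 11).
  -2*X**2 ↦ -2·64·1·1 = -128
  -2*X*Y ↦ -2·8·7·1 = -112
  3*X*Z ↦ 3·8·1·8 = 192
  -3*Y**2 ↦ -3·1·49·1 = -147
  -2*Y*Z ↦ -2·1·7·8 = -112
  -3*Z**2 ↦ -3·1·1·64 = -192
Sum: F(8, 7, 8) = (-128) + (-112) + (192) + (-147) + (-112) + (-192) = -499.
Reducing mod 11: -499 ≡ 7 (mod 11).
Since F(a, b, c) ≡ 7 ≠ 0 (mod 11), P does NOT lie on the curve.


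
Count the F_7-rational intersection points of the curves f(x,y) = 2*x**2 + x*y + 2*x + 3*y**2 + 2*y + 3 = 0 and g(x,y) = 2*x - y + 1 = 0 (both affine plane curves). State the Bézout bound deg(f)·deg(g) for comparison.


Common zeros: ∅; count = 0; Bézout bound = 2.

deg(f) = 2, deg(g) = 1, so Bézout bound = 2.
Scan x ∈ F_7. For each x, list the y ∈ F_7 with f(x, y) ≡ 0 and those with g(x, y) ≡ 0 (mod 7); the common zeros in that column are the intersection.
  x = 0: f ≡ 0 at y ∈ ∅; g ≡ 0 at y ∈ {1}; common: ∅.
  x = 1: f ≡ 0 at y ∈ {0, 6}; g ≡ 0 at y ∈ {3}; common: ∅.
  x = 2: f ≡ 0 at y ∈ {2, 6}; g ≡ 0 at y ∈ {5}; common: ∅.
  x = 3: f ≡ 0 at y ∈ {1, 2}; g ≡ 0 at y ∈ {0}; common: ∅.
  x = 4: f ≡ 0 at y ∈ ∅; g ≡ 0 at y ∈ {2}; common: ∅.
  x = 5: f ≡ 0 at y ∈ {0}; g ≡ 0 at y ∈ {4}; common: ∅.
  x = 6: f ≡ 0 at y ∈ {1}; g ≡ 0 at y ∈ {6}; common: ∅.
Collecting: common zeros = ∅, so the count is 0.
Comparison with the Bézout bound: 0 ≤ 2 = deg(f)·deg(g), as expected for curves with no common component (the affine F_7-count falls short of the bound because intersections may lie at infinity, over extension fields, or carry multiplicity).


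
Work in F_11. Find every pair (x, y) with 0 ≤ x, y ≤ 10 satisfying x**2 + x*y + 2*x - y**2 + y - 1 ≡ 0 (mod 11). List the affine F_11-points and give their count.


Affine F_11-points: {(1, 6), (1, 7), (2, 6), (2, 8), (7, 3), (7, 5), (8, 4), (8, 5), (10, 3), (10, 8)}; count = 10.

For each of the 121 pairs (x, y) ∈ F_11², evaluate f(x, y) mod 11. Record the zeros.
  x = 0: [0↦10, 1↦10, 2↦8, 3↦4, 4↦9, 5↦1, 6↦2, 7↦1, 8↦9, 9↦4, 10↦8]  zeros at y ∈ ∅
  x = 1: [0↦2, 1↦3, 2↦2, 3↦10, 4↦5, 5↦9, 6↦0, 7↦0, 8↦9, 9↦5, 10↦10]  zeros at y ∈ {6, 7}
  x = 2: [0↦7, 1↦9, 2↦9, 3↦7, 4↦3, 5↦8, 6↦0, 7↦1, 8↦0, 9↦8, 10↦3]  zeros at y ∈ {6, 8}
  x = 3: [0↦3, 1↦6, 2↦7, 3↦6, 4↦3, 5↦9, 6↦2, 7↦4, 8↦4, 9↦2, 10↦9]  zeros at y ∈ ∅
  x = 4: [0↦1, 1↦5, 2↦7, 3↦7, 4↦5, 5↦1, 6↦6, 7↦9, 8↦10, 9↦9, 10↦6]  zeros at y ∈ ∅
  x = 5: [0↦1, 1↦6, 2↦9, 3↦10, 4↦9, 5↦6, 6↦1, 7↦5, 8↦7, 9↦7, 10↦5]  zeros at y ∈ ∅
  x = 6: [0↦3, 1↦9, 2↦2, 3↦4, 4↦4, 5↦2, 6↦9, 7↦3, 8↦6, 9↦7, 10↦6]  zeros at y ∈ ∅
  x = 7: [0↦7, 1↦3, 2↦8, 3↦0, 4↦1, 5↦0, 6↦8, 7↦3, 8↦7, 9↦9, 10↦9]  zeros at y ∈ {3, 5}
  x = 8: [0↦2, 1↦10, 2↦5, 3↦9, 4↦0, 5↦0, 6↦9, 7↦5, 8↦10, 9↦2, 10↦3]  zeros at y ∈ {4, 5}
  x = 9: [0↦10, 1↦8, 2↦4, 3↦9, 4↦1, 5↦2, 6↦1, 7↦9, 8↦4, 9↦8, 10↦10]  zeros at y ∈ ∅
  x = 10: [0↦9, 1↦8, 2↦5, 3↦0, 4↦4, 5↦6, 6↦6, 7↦4, 8↦0, 9↦5, 10↦8]  zeros at y ∈ {3, 8}
Collecting zeros: affine points = {(1, 6), (1, 7), (2, 6), (2, 8), (7, 3), (7, 5), (8, 4), (8, 5), (10, 3), (10, 8)}.
Total count |C(F_11)_aff| = 10.


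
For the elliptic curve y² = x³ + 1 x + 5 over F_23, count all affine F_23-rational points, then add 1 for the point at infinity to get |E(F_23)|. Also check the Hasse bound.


Affine points = {(3, 9), (3, 14), (4, 2), (4, 21), (10, 7), (10, 16), (11, 6), (11, 17), (14, 7), (14, 16), (16, 0), (17, 6), (17, 17), (18, 6), (18, 17), (19, 11), (19, 12), (21, 8), (21, 15), (22, 7), (22, 16)}; affine count = 21; |E(F_23)| = 22.

Discriminant check: Δ ∝ 4a³ + 27b² = 4·1³ + 27·5² = 4·1 + 27·25 ≡ 12 (mod 23). Nonzero ⇒ E is nonsingular.
For each x ∈ F_23, compute rhs = x³ + 1·x + 5 mod 23, then count y ∈ F_23 with y² ≡ rhs.
  x = 0: rhs = 5, matching y values: none (0 points).
  x = 1: rhs = 7, matching y values: none (0 points).
  x = 2: rhs = 15, matching y values: none (0 points).
  x = 3: rhs = 12, matching y values: 9, 14 (2 points).
  x = 4: rhs = 4, matching y values: 2, 21 (2 points).
  x = 5: rhs = 20, matching y values: none (0 points).
  x = 6: rhs = 20, matching y values: none (0 points).
  x = 7: rhs = 10, matching y values: none (0 points).
  x = 8: rhs = 19, matching y values: none (0 points).
  x = 9: rhs = 7, matching y values: none (0 points).
  x = 10: rhs = 3, matching y values: 7, 16 (2 points).
  x = 11: rhs = 13, matching y values: 6, 17 (2 points).
  x = 12: rhs = 20, matching y values: none (0 points).
  x = 13: rhs = 7, matching y values: none (0 points).
  x = 14: rhs = 3, matching y values: 7, 16 (2 points).
  x = 15: rhs = 14, matching y values: none (0 points).
  x = 16: rhs = 0, matching y values: 0 (1 points).
  x = 17: rhs = 13, matching y values: 6, 17 (2 points).
  x = 18: rhs = 13, matching y values: 6, 17 (2 points).
  x = 19: rhs = 6, matching y values: 11, 12 (2 points).
  x = 20: rhs = 21, matching y values: none (0 points).
  x = 21: rhs = 18, matching y values: 8, 15 (2 points).
  x = 22: rhs = 3, matching y values: 7, 16 (2 points).
Total affine count: 21.
Full point count |E(F_23)| = 21 + 1 = 22.
Hasse bound: |22 − (23+1)| = |-2| = 2 ≤ 2√23 ≈ 9.5917 ✓.


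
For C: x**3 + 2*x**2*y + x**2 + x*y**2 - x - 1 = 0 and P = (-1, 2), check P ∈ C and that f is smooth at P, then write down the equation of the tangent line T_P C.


Tangent line at P: -4*x - 2*y = 0.

Step 1: f(-1, 2) = 0, so P lies on C.
Step 2: partial derivatives
  f_x(x, y) = 3*x**2 + 4*x*y + 2*x + y**2 - 1, f_y(x, y) = 2*x**2 + 2*x*y.
  f_x(P) = -4, f_y(P) = -2 (gradient nonzero, so P is smooth).
Step 3: tangent line at P: -4·(x − -1) + -2·(y − 2) = 0.
Expanding: -4*x - 2*y = 0.


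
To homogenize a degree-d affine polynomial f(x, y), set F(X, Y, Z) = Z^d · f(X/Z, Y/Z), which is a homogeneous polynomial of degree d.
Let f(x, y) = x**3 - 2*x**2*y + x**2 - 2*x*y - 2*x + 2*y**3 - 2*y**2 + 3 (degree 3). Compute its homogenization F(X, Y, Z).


F(X, Y, Z) = X**3 - 2*X**2*Y + X**2*Z - 2*X*Y*Z - 2*X*Z**2 + 2*Y**3 - 2*Y**2*Z + 3*Z**3

deg(f) = 3.
Substitute x = X/Z, y = Y/Z into f, then multiply by Z^3.
  monomial 1·x^3·y^0 ↦ 1·X^3·Y^0·Z^0.
  monomial -2·x^2·y^1 ↦ -2·X^2·Y^1·Z^0.
  monomial 1·x^2·y^0 ↦ 1·X^2·Y^0·Z^1.
  monomial -2·x^1·y^1 ↦ -2·X^1·Y^1·Z^1.
  monomial -2·x^1·y^0 ↦ -2·X^1·Y^0·Z^2.
  monomial 2·x^0·y^3 ↦ 2·X^0·Y^3·Z^0.
  monomial -2·x^0·y^2 ↦ -2·X^0·Y^2·Z^1.
  monomial 3·x^0·y^0 ↦ 3·X^0·Y^0·Z^3.
Collecting: F(X, Y, Z) = X**3 - 2*X**2*Y + X**2*Z - 2*X*Y*Z - 2*X*Z**2 + 2*Y**3 - 2*Y**2*Z + 3*Z**3.


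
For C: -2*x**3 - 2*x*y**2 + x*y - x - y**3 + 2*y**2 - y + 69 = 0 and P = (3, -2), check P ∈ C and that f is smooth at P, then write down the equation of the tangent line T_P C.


Tangent line at P: -65*x + 6*y + 207 = 0.

Step 1: f(3, -2) = 0, so P lies on C.
Step 2: partial derivatives
  f_x(x, y) = -6*x**2 - 2*y**2 + y - 1, f_y(x, y) = -4*x*y + x - 3*y**2 + 4*y - 1.
  f_x(P) = -65, f_y(P) = 6 (gradient nonzero, so P is smooth).
Step 3: tangent line at P: -65·(x − 3) + 6·(y − -2) = 0.
Expanding: -65*x + 6*y + 207 = 0.


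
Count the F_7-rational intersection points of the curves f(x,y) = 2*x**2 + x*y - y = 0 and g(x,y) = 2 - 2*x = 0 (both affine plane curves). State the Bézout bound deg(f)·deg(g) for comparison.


Common zeros: ∅; count = 0; Bézout bound = 2.

deg(f) = 2, deg(g) = 1, so Bézout bound = 2.
Scan x ∈ F_7. For each x, list the y ∈ F_7 with f(x, y) ≡ 0 and those with g(x, y) ≡ 0 (mod 7); the common zeros in that column are the intersection.
  x = 0: f ≡ 0 at y ∈ {0}; g ≡ 0 at y ∈ ∅; common: ∅.
  x = 1: f ≡ 0 at y ∈ ∅; g ≡ 0 at y ∈ {0, 1, 2, 3, 4, 5, 6}; common: ∅.
  x = 2: f ≡ 0 at y ∈ {6}; g ≡ 0 at y ∈ ∅; common: ∅.
  x = 3: f ≡ 0 at y ∈ {5}; g ≡ 0 at y ∈ ∅; common: ∅.
  x = 4: f ≡ 0 at y ∈ {1}; g ≡ 0 at y ∈ ∅; common: ∅.
  x = 5: f ≡ 0 at y ∈ {5}; g ≡ 0 at y ∈ ∅; common: ∅.
  x = 6: f ≡ 0 at y ∈ {1}; g ≡ 0 at y ∈ ∅; common: ∅.
Collecting: common zeros = ∅, so the count is 0.
Comparison with the Bézout bound: 0 ≤ 2 = deg(f)·deg(g), as expected for curves with no common component (the affine F_7-count falls short of the bound because intersections may lie at infinity, over extension fields, or carry multiplicity).


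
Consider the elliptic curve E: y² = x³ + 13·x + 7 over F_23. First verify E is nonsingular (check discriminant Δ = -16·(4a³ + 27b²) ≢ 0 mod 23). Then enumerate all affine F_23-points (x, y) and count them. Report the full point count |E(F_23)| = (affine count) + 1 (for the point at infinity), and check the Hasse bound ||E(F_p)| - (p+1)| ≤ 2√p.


Affine points = {(2, 8), (2, 15), (3, 2), (3, 21), (4, 10), (4, 13), (5, 6), (5, 17), (6, 5), (6, 18), (7, 2), (7, 21), (8, 5), (8, 18), (9, 5), (9, 18), (11, 3), (11, 20), (13, 2), (13, 21), (14, 9), (14, 14), (15, 9), (15, 14), (17, 9), (17, 14), (18, 1), (18, 22), (19, 11), (19, 12), (22, 4), (22, 19)}; affine count = 32; |E(F_23)| = 33.

Discriminant check: Δ ∝ 4a³ + 27b² = 4·13³ + 27·7² = 4·2197 + 27·49 ≡ 14 (mod 23). Nonzero ⇒ E is nonsingular.
For each x ∈ F_23, compute rhs = x³ + 13·x + 7 mod 23, then count y ∈ F_23 with y² ≡ rhs.
  x = 0: rhs = 7, matching y values: none (0 points).
  x = 1: rhs = 21, matching y values: none (0 points).
  x = 2: rhs = 18, matching y values: 8, 15 (2 points).
  x = 3: rhs = 4, matching y values: 2, 21 (2 points).
  x = 4: rhs = 8, matching y values: 10, 13 (2 points).
  x = 5: rhs = 13, matching y values: 6, 17 (2 points).
  x = 6: rhs = 2, matching y values: 5, 18 (2 points).
  x = 7: rhs = 4, matching y values: 2, 21 (2 points).
  x = 8: rhs = 2, matching y values: 5, 18 (2 points).
  x = 9: rhs = 2, matching y values: 5, 18 (2 points).
  x = 10: rhs = 10, matching y values: none (0 points).
  x = 11: rhs = 9, matching y values: 3, 20 (2 points).
  x = 12: rhs = 5, matching y values: none (0 points).
  x = 13: rhs = 4, matching y values: 2, 21 (2 points).
  x = 14: rhs = 12, matching y values: 9, 14 (2 points).
  x = 15: rhs = 12, matching y values: 9, 14 (2 points).
  x = 16: rhs = 10, matching y values: none (0 points).
  x = 17: rhs = 12, matching y values: 9, 14 (2 points).
  x = 18: rhs = 1, matching y values: 1, 22 (2 points).
  x = 19: rhs = 6, matching y values: 11, 12 (2 points).
  x = 20: rhs = 10, matching y values: none (0 points).
  x = 21: rhs = 19, matching y values: none (0 points).
  x = 22: rhs = 16, matching y values: 4, 19 (2 points).
Total affine count: 32.
Full point count |E(F_23)| = 32 + 1 = 33.
Hasse bound: |33 − (23+1)| = |9| = 9 ≤ 2√23 ≈ 9.5917 ✓.


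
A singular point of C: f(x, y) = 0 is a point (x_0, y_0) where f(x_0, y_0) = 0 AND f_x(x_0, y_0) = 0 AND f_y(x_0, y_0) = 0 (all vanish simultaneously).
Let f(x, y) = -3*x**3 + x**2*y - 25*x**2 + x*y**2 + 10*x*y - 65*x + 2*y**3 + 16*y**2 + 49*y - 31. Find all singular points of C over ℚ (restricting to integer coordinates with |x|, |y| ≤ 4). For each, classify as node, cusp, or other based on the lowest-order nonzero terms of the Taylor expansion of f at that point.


Singular points: {(-3, -2)}; classification: cusp.

Compute partial derivatives:
  f_x = -9*x**2 + 2*x*y - 50*x + y**2 + 10*y - 65.
  f_y = x**2 + 2*x*y + 10*x + 6*y**2 + 32*y + 49.
Scan x_0 ∈ {−4, ..., 4}. For each x_0, f_y(x_0, y) is a polynomial in y; find its integer roots y ∈ {−4, ..., 4}, then test f_x and f at those candidates.
  x = -4: f_y(-4, y) = 6*y**2 + 24*y + 25; no integer root y with |y| ≤ 4.
  x = -3: f_y(-3, y) = 6*y**2 + 26*y + 28; vanishes at y ∈ {-2}. (-3, -2): f_x = 0, f = 0 — SINGULAR.
  x = -2: f_y(-2, y) = 6*y**2 + 28*y + 33; no integer root y with |y| ≤ 4.
  x = -1: f_y(-1, y) = 6*y**2 + 30*y + 40; no integer root y with |y| ≤ 4.
  x = 0: f_y(0, y) = 6*y**2 + 32*y + 49; no integer root y with |y| ≤ 4.
  x = 1: f_y(1, y) = 6*y**2 + 34*y + 60; no integer root y with |y| ≤ 4.
  x = 2: f_y(2, y) = 6*y**2 + 36*y + 73; no integer root y with |y| ≤ 4.
  x = 3: f_y(3, y) = 6*y**2 + 38*y + 88; no integer root y with |y| ≤ 4.
  x = 4: f_y(4, y) = 6*y**2 + 40*y + 105; no integer root y with |y| ≤ 4.
Only singular point on the grid: (-3, -2).
Classify: substitute x = -3 + u, y = -2 + v and expand: f = -3*u**3 + u**2*v + u*v**2 + 2*v**3 + v**2.
No constant or linear terms (consistent with a singular point). Quadratic part: v**2. Cubic part: -3*u**3 + u**2*v + u*v**2 + 2*v**3.
The quadratic part v**2 is a perfect square, so there is a single (double) tangent line v = 0, i.e. y = -2. Restricting the cubic part to that line (v = 0) leaves -3*u**3 ≠ 0, so f is not divisible by v and the branch is v² ≈ 3*u**3 to lowest order — this is a cusp.
Classification: cusp.


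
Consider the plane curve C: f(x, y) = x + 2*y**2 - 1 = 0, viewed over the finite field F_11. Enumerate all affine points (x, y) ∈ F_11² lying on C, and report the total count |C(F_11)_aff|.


Affine F_11-points: {(1, 0), (2, 4), (2, 7), (4, 2), (4, 9), (5, 3), (5, 8), (6, 5), (6, 6), (10, 1), (10, 10)}; count = 11.

For each of the 121 pairs (x, y) ∈ F_11², evaluate f(x, y) mod 11. Record the zeros.
  x = 0: [0↦10, 1↦1, 2↦7, 3↦6, 4↦9, 5↦5, 6↦5, 7↦9, 8↦6, 9↦7, 10↦1]  zeros at y ∈ ∅
  x = 1: [0↦0, 1↦2, 2↦8, 3↦7, 4↦10, 5↦6, 6↦6, 7↦10, 8↦7, 9↦8, 10↦2]  zeros at y ∈ {0}
  x = 2: [0↦1, 1↦3, 2↦9, 3↦8, 4↦0, 5↦7, 6↦7, 7↦0, 8↦8, 9↦9, 10↦3]  zeros at y ∈ {4, 7}
  x = 3: [0↦2, 1↦4, 2↦10, 3↦9, 4↦1, 5↦8, 6↦8, 7↦1, 8↦9, 9↦10, 10↦4]  zeros at y ∈ ∅
  x = 4: [0↦3, 1↦5, 2↦0, 3↦10, 4↦2, 5↦9, 6↦9, 7↦2, 8↦10, 9↦0, 10↦5]  zeros at y ∈ {2, 9}
  x = 5: [0↦4, 1↦6, 2↦1, 3↦0, 4↦3, 5↦10, 6↦10, 7↦3, 8↦0, 9↦1, 10↦6]  zeros at y ∈ {3, 8}
  x = 6: [0↦5, 1↦7, 2↦2, 3↦1, 4↦4, 5↦0, 6↦0, 7↦4, 8↦1, 9↦2, 10↦7]  zeros at y ∈ {5, 6}
  x = 7: [0↦6, 1↦8, 2↦3, 3↦2, 4↦5, 5↦1, 6↦1, 7↦5, 8↦2, 9↦3, 10↦8]  zeros at y ∈ ∅
  x = 8: [0↦7, 1↦9, 2↦4, 3↦3, 4↦6, 5↦2, 6↦2, 7↦6, 8↦3, 9↦4, 10↦9]  zeros at y ∈ ∅
  x = 9: [0↦8, 1↦10, 2↦5, 3↦4, 4↦7, 5↦3, 6↦3, 7↦7, 8↦4, 9↦5, 10↦10]  zeros at y ∈ ∅
  x = 10: [0↦9, 1↦0, 2↦6, 3↦5, 4↦8, 5↦4, 6↦4, 7↦8, 8↦5, 9↦6, 10↦0]  zeros at y ∈ {1, 10}
Collecting zeros: affine points = {(1, 0), (2, 4), (2, 7), (4, 2), (4, 9), (5, 3), (5, 8), (6, 5), (6, 6), (10, 1), (10, 10)}.
Total count |C(F_11)_aff| = 11.


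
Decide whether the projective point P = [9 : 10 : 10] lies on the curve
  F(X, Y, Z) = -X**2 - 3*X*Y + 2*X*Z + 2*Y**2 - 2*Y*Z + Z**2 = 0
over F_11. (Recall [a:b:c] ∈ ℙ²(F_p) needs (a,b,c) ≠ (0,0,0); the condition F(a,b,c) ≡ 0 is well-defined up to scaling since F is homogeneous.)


F(9,10,10) ≡ 6 (mod 11); P is NOT on the curve.

Evaluate F(9, 10, 10) term-by-term (mod 11).
  -X**2 ↦ -1·81·1·1 = -81
  -3*X*Y ↦ -3·9·10·1 = -270
  2*X*Z ↦ 2·9·1·10 = 180
  2*Y**2 ↦ 2·1·100·1 = 200
  -2*Y*Z ↦ -2·1·10·10 = -200
  Z**2 ↦ 1·1·1·100 = 100
Sum: F(9, 10, 10) = (-81) + (-270) + (180) + (200) + (-200) + (100) = -71.
Reducing mod 11: -71 ≡ 6 (mod 11).
Since F(a, b, c) ≡ 6 ≠ 0 (mod 11), P does NOT lie on the curve.


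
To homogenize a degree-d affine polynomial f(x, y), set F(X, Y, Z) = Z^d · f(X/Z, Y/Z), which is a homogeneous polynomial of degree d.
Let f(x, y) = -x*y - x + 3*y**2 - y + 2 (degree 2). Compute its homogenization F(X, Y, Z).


F(X, Y, Z) = -X*Y - X*Z + 3*Y**2 - Y*Z + 2*Z**2

deg(f) = 2.
Substitute x = X/Z, y = Y/Z into f, then multiply by Z^2.
  monomial -1·x^1·y^1 ↦ -1·X^1·Y^1·Z^0.
  monomial -1·x^1·y^0 ↦ -1·X^1·Y^0·Z^1.
  monomial 3·x^0·y^2 ↦ 3·X^0·Y^2·Z^0.
  monomial -1·x^0·y^1 ↦ -1·X^0·Y^1·Z^1.
  monomial 2·x^0·y^0 ↦ 2·X^0·Y^0·Z^2.
Collecting: F(X, Y, Z) = -X*Y - X*Z + 3*Y**2 - Y*Z + 2*Z**2.


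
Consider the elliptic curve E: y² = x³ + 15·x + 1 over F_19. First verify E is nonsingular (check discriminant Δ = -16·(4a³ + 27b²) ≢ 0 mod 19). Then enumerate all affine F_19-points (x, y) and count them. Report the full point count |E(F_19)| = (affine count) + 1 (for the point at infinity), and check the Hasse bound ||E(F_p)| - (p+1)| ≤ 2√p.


Affine points = {(0, 1), (0, 18), (1, 6), (1, 13), (2, 1), (2, 18), (3, 4), (3, 15), (4, 7), (4, 12), (5, 7), (5, 12), (8, 5), (8, 14), (10, 7), (10, 12), (12, 3), (12, 16), (16, 9), (16, 10), (17, 1), (17, 18), (18, 2), (18, 17)}; affine count = 24; |E(F_19)| = 25.

Discriminant check: Δ ∝ 4a³ + 27b² = 4·15³ + 27·1² = 4·3375 + 27·1 ≡ 18 (mod 19). Nonzero ⇒ E is nonsingular.
For each x ∈ F_19, compute rhs = x³ + 15·x + 1 mod 19, then count y ∈ F_19 with y² ≡ rhs.
  x = 0: rhs = 1, matching y values: 1, 18 (2 points).
  x = 1: rhs = 17, matching y values: 6, 13 (2 points).
  x = 2: rhs = 1, matching y values: 1, 18 (2 points).
  x = 3: rhs = 16, matching y values: 4, 15 (2 points).
  x = 4: rhs = 11, matching y values: 7, 12 (2 points).
  x = 5: rhs = 11, matching y values: 7, 12 (2 points).
  x = 6: rhs = 3, matching y values: none (0 points).
  x = 7: rhs = 12, matching y values: none (0 points).
  x = 8: rhs = 6, matching y values: 5, 14 (2 points).
  x = 9: rhs = 10, matching y values: none (0 points).
  x = 10: rhs = 11, matching y values: 7, 12 (2 points).
  x = 11: rhs = 15, matching y values: none (0 points).
  x = 12: rhs = 9, matching y values: 3, 16 (2 points).
  x = 13: rhs = 18, matching y values: none (0 points).
  x = 14: rhs = 10, matching y values: none (0 points).
  x = 15: rhs = 10, matching y values: none (0 points).
  x = 16: rhs = 5, matching y values: 9, 10 (2 points).
  x = 17: rhs = 1, matching y values: 1, 18 (2 points).
  x = 18: rhs = 4, matching y values: 2, 17 (2 points).
Total affine count: 24.
Full point count |E(F_19)| = 24 + 1 = 25.
Hasse bound: |25 − (19+1)| = |5| = 5 ≤ 2√19 ≈ 8.7178 ✓.


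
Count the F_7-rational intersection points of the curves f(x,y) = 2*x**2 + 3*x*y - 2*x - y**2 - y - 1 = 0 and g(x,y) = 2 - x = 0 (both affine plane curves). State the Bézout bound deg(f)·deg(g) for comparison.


Common zeros: {(2, 1), (2, 4)}; count = 2; Bézout bound = 2.

deg(f) = 2, deg(g) = 1, so Bézout bound = 2.
Scan x ∈ F_7. For each x, list the y ∈ F_7 with f(x, y) ≡ 0 and those with g(x, y) ≡ 0 (mod 7); the common zeros in that column are the intersection.
  x = 0: f ≡ 0 at y ∈ {2, 4}; g ≡ 0 at y ∈ ∅; common: ∅.
  x = 1: f ≡ 0 at y ∈ {1}; g ≡ 0 at y ∈ ∅; common: ∅.
  x = 2: f ≡ 0 at y ∈ {1, 4}; g ≡ 0 at y ∈ {0, 1, 2, 3, 4, 5, 6}; common: {1, 4}.
  x = 3: f ≡ 0 at y ∈ ∅; g ≡ 0 at y ∈ ∅; common: ∅.
  x = 4: f ≡ 0 at y ∈ ∅; g ≡ 0 at y ∈ ∅; common: ∅.
  x = 5: f ≡ 0 at y ∈ {2, 5}; g ≡ 0 at y ∈ ∅; common: ∅.
  x = 6: f ≡ 0 at y ∈ {5}; g ≡ 0 at y ∈ ∅; common: ∅.
Collecting: common zeros = {(2, 1), (2, 4)}, so the count is 2.
Comparison with the Bézout bound: 2 ≤ 2 = deg(f)·deg(g), as expected for curves with no common component (the bound is attained).


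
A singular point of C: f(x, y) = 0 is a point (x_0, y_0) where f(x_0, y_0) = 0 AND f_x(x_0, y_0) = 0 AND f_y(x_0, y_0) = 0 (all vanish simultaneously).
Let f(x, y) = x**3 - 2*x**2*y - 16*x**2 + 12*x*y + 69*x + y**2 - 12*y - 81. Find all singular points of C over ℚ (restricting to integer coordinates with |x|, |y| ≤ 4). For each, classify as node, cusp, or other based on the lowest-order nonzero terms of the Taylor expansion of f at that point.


Singular points: {(3, -3)}; classification: node.

Compute partial derivatives:
  f_x = 3*x**2 - 4*x*y - 32*x + 12*y + 69.
  f_y = -2*x**2 + 12*x + 2*y - 12.
Scan x_0 ∈ {−4, ..., 4}. For each x_0, f_y(x_0, y) is a polynomial in y; find its integer roots y ∈ {−4, ..., 4}, then test f_x and f at those candidates.
  x = -4: f_y(-4, y) = 2*y - 92; no integer root y with |y| ≤ 4.
  x = -3: f_y(-3, y) = 2*y - 66; no integer root y with |y| ≤ 4.
  x = -2: f_y(-2, y) = 2*y - 44; no integer root y with |y| ≤ 4.
  x = -1: f_y(-1, y) = 2*y - 26; no integer root y with |y| ≤ 4.
  x = 0: f_y(0, y) = 2*y - 12; no integer root y with |y| ≤ 4.
  x = 1: f_y(1, y) = 2*y - 2; vanishes at y ∈ {1}. (1, 1): f_x = 48 ≠ 0.
  x = 2: f_y(2, y) = 2*y + 4; vanishes at y ∈ {-2}. (2, -2): f_x = 9 ≠ 0.
  x = 3: f_y(3, y) = 2*y + 6; vanishes at y ∈ {-3}. (3, -3): f_x = 0, f = 0 — SINGULAR.
  x = 4: f_y(4, y) = 2*y + 4; vanishes at y ∈ {-2}. (4, -2): f_x = -3 ≠ 0.
Only singular point on the grid: (3, -3).
Classify: substitute x = 3 + u, y = -3 + v and expand: f = u**3 - 2*u**2*v - u**2 + v**2.
No constant or linear terms (consistent with a singular point). Quadratic part: -u**2 + v**2. Cubic part: u**3 - 2*u**2*v.
The quadratic part v**2 - u**2 = (v − u)(v + u) splits into two distinct linear factors, so there are two distinct tangent lines y − -3 = ±(x − 3) — this is a node (ordinary double point).
Classification: node.


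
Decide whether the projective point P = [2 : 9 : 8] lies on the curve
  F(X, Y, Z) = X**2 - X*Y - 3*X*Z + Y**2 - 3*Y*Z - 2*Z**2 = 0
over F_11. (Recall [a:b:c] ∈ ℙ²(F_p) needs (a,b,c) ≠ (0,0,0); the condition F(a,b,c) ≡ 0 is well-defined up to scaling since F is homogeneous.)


F(2,9,8) ≡ 5 (mod 11); P is NOT on the curve.

Evaluate F(2, 9, 8) term-by-term (mod 11).
  X**2 ↦ 1·4·1·1 = 4
  -X*Y ↦ -1·2·9·1 = -18
  -3*X*Z ↦ -3·2·1·8 = -48
  Y**2 ↦ 1·1·81·1 = 81
  -3*Y*Z ↦ -3·1·9·8 = -216
  -2*Z**2 ↦ -2·1·1·64 = -128
Sum: F(2, 9, 8) = (4) + (-18) + (-48) + (81) + (-216) + (-128) = -325.
Reducing mod 11: -325 ≡ 5 (mod 11).
Since F(a, b, c) ≡ 5 ≠ 0 (mod 11), P does NOT lie on the curve.


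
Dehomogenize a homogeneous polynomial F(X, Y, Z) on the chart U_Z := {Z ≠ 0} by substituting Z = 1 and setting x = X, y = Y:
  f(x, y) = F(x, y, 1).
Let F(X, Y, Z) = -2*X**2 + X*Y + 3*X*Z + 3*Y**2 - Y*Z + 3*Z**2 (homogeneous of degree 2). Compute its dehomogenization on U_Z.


f(x, y) = -2*x**2 + x*y + 3*x + 3*y**2 - y + 3

On U_Z we set Z = 1. Each monomial c·X^i·Y^j·Z^k in F becomes c·x^i·y^j·1^k = c·x^i·y^j.
Substituting Z = 1: F(X, Y, 1) = -2*x**2 + x*y + 3*x + 3*y**2 - y + 3.
Note: deg(f) ≤ deg(F) = 2; strict inequality happens when F is divisible by Z (lost terms).


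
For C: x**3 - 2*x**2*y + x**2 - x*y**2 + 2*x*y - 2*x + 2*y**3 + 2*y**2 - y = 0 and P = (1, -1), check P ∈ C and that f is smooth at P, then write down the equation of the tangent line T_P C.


Tangent line at P: 4*x + 3*y - 1 = 0.

Step 1: f(1, -1) = 0, so P lies on C.
Step 2: partial derivatives
  f_x(x, y) = 3*x**2 - 4*x*y + 2*x - y**2 + 2*y - 2, f_y(x, y) = -2*x**2 - 2*x*y + 2*x + 6*y**2 + 4*y - 1.
  f_x(P) = 4, f_y(P) = 3 (gradient nonzero, so P is smooth).
Step 3: tangent line at P: 4·(x − 1) + 3·(y − -1) = 0.
Expanding: 4*x + 3*y - 1 = 0.


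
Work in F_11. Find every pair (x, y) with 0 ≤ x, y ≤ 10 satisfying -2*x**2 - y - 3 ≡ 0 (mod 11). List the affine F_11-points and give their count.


Affine F_11-points: {(0, 8), (1, 6), (2, 0), (3, 1), (4, 9), (5, 2), (6, 2), (7, 9), (8, 1), (9, 0), (10, 6)}; count = 11.

For each of the 121 pairs (x, y) ∈ F_11², evaluate f(x, y) mod 11. Record the zeros.
  x = 0: [0↦8, 1↦7, 2↦6, 3↦5, 4↦4, 5↦3, 6↦2, 7↦1, 8↦0, 9↦10, 10↦9]  zeros at y ∈ {8}
  x = 1: [0↦6, 1↦5, 2↦4, 3↦3, 4↦2, 5↦1, 6↦0, 7↦10, 8↦9, 9↦8, 10↦7]  zeros at y ∈ {6}
  x = 2: [0↦0, 1↦10, 2↦9, 3↦8, 4↦7, 5↦6, 6↦5, 7↦4, 8↦3, 9↦2, 10↦1]  zeros at y ∈ {0}
  x = 3: [0↦1, 1↦0, 2↦10, 3↦9, 4↦8, 5↦7, 6↦6, 7↦5, 8↦4, 9↦3, 10↦2]  zeros at y ∈ {1}
  x = 4: [0↦9, 1↦8, 2↦7, 3↦6, 4↦5, 5↦4, 6↦3, 7↦2, 8↦1, 9↦0, 10↦10]  zeros at y ∈ {9}
  x = 5: [0↦2, 1↦1, 2↦0, 3↦10, 4↦9, 5↦8, 6↦7, 7↦6, 8↦5, 9↦4, 10↦3]  zeros at y ∈ {2}
  x = 6: [0↦2, 1↦1, 2↦0, 3↦10, 4↦9, 5↦8, 6↦7, 7↦6, 8↦5, 9↦4, 10↦3]  zeros at y ∈ {2}
  x = 7: [0↦9, 1↦8, 2↦7, 3↦6, 4↦5, 5↦4, 6↦3, 7↦2, 8↦1, 9↦0, 10↦10]  zeros at y ∈ {9}
  x = 8: [0↦1, 1↦0, 2↦10, 3↦9, 4↦8, 5↦7, 6↦6, 7↦5, 8↦4, 9↦3, 10↦2]  zeros at y ∈ {1}
  x = 9: [0↦0, 1↦10, 2↦9, 3↦8, 4↦7, 5↦6, 6↦5, 7↦4, 8↦3, 9↦2, 10↦1]  zeros at y ∈ {0}
  x = 10: [0↦6, 1↦5, 2↦4, 3↦3, 4↦2, 5↦1, 6↦0, 7↦10, 8↦9, 9↦8, 10↦7]  zeros at y ∈ {6}
Collecting zeros: affine points = {(0, 8), (1, 6), (2, 0), (3, 1), (4, 9), (5, 2), (6, 2), (7, 9), (8, 1), (9, 0), (10, 6)}.
Total count |C(F_11)_aff| = 11.


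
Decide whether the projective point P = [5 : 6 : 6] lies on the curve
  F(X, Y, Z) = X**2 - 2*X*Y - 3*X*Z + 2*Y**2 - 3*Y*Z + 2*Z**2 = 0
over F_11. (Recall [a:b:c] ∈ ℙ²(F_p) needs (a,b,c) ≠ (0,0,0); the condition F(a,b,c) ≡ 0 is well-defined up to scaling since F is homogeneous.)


F(5,6,6) ≡ 10 (mod 11); P is NOT on the curve.

Evaluate F(5, 6, 6) term-by-term (mod 11).
  X**2 ↦ 1·25·1·1 = 25
  -2*X*Y ↦ -2·5·6·1 = -60
  -3*X*Z ↦ -3·5·1·6 = -90
  2*Y**2 ↦ 2·1·36·1 = 72
  -3*Y*Z ↦ -3·1·6·6 = -108
  2*Z**2 ↦ 2·1·1·36 = 72
Sum: F(5, 6, 6) = (25) + (-60) + (-90) + (72) + (-108) + (72) = -89.
Reducing mod 11: -89 ≡ 10 (mod 11).
Since F(a, b, c) ≡ 10 ≠ 0 (mod 11), P does NOT lie on the curve.


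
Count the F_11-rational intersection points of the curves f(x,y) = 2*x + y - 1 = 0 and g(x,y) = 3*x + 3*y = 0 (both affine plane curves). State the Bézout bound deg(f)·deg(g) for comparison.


Common zeros: {(1, 10)}; count = 1; Bézout bound = 1.

deg(f) = 1, deg(g) = 1, so Bézout bound = 1.
Scan x ∈ F_11. For each x, list the y ∈ F_11 with f(x, y) ≡ 0 and those with g(x, y) ≡ 0 (mod 11); the common zeros in that column are the intersection.
  x = 0: f ≡ 0 at y ∈ {1}; g ≡ 0 at y ∈ {0}; common: ∅.
  x = 1: f ≡ 0 at y ∈ {10}; g ≡ 0 at y ∈ {10}; common: {10}.
  x = 2: f ≡ 0 at y ∈ {8}; g ≡ 0 at y ∈ {9}; common: ∅.
  x = 3: f ≡ 0 at y ∈ {6}; g ≡ 0 at y ∈ {8}; common: ∅.
  x = 4: f ≡ 0 at y ∈ {4}; g ≡ 0 at y ∈ {7}; common: ∅.
  x = 5: f ≡ 0 at y ∈ {2}; g ≡ 0 at y ∈ {6}; common: ∅.
  x = 6: f ≡ 0 at y ∈ {0}; g ≡ 0 at y ∈ {5}; common: ∅.
  x = 7: f ≡ 0 at y ∈ {9}; g ≡ 0 at y ∈ {4}; common: ∅.
  x = 8: f ≡ 0 at y ∈ {7}; g ≡ 0 at y ∈ {3}; common: ∅.
  x = 9: f ≡ 0 at y ∈ {5}; g ≡ 0 at y ∈ {2}; common: ∅.
  x = 10: f ≡ 0 at y ∈ {3}; g ≡ 0 at y ∈ {1}; common: ∅.
Collecting: common zeros = {(1, 10)}, so the count is 1.
Comparison with the Bézout bound: 1 ≤ 1 = deg(f)·deg(g), as expected for curves with no common component (the bound is attained).
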